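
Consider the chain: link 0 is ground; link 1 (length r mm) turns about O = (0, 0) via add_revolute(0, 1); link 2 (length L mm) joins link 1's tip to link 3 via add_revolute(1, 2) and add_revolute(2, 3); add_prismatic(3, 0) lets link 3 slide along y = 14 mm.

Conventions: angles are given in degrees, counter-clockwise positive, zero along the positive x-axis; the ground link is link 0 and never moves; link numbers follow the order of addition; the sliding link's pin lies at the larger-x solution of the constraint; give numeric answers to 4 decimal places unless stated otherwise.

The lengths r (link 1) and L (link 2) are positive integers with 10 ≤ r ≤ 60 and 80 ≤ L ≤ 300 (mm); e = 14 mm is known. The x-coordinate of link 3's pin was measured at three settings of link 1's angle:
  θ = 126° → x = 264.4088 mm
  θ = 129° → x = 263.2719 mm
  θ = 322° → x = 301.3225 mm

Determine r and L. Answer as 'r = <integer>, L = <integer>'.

constraint per measurement: (x − r cos θ)² + (r sin θ − e)² = L²
subtracting the θ₁ and θ₂ equations cancels the r² and L² terms:
r = (x₁² − x₂²) / (2[(x₁cos θ₁ + e sin θ₁) − (x₂cos θ₂ + e sin θ₂)]) = 27.9997 → r = 28
L² = (x₁ − r cos θ₁)² + (r sin θ₁ − e)² = 78961.0174 → L = 281.0000 → L = 281
check at θ₃=322°: x = 301.3225 (printed 301.3225) ✓

r = 28, L = 281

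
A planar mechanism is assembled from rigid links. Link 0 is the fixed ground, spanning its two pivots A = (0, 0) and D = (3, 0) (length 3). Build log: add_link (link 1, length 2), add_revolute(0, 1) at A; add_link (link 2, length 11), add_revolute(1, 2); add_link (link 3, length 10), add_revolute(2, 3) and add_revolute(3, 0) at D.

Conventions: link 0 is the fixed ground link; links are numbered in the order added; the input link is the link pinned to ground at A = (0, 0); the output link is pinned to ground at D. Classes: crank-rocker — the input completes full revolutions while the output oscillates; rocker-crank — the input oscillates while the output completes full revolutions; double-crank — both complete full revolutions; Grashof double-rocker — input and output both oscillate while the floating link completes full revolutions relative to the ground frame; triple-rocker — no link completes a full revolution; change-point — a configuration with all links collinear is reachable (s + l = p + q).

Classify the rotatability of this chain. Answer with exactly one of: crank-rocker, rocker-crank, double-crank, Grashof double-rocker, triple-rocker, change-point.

lengths: ground=3, input=2, coupler=11, output=10
sorted: s=2 (shortest), l=11 (longest), p+q=13
s + l = 13 vs p + q = 13
s + l = p + q → change-point (collinear configuration reachable)

change-point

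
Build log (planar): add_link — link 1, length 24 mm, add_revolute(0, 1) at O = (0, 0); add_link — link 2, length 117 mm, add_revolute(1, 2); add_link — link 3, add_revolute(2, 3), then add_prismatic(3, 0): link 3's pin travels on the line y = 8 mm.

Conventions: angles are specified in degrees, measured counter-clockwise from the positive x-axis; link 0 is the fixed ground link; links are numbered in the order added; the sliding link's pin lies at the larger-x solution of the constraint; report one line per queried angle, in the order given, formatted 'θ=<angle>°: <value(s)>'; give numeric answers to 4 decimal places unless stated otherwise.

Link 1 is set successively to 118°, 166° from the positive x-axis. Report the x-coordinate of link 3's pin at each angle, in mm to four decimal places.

geometry: r = 24 mm, L = 117 mm, e = 8 mm
θ=118°: crank pin P = (r cos θ, r sin θ) = (-11.267318, 21.190742)
θ=118°: h = r sin θ − e = 21.190742 − 8 = 13.190742
θ=118°: x = r cos θ + √(L² − h²) = -11.267318 + 116.254051 = 104.986733
θ=166°: crank pin P = (r cos θ, r sin θ) = (-23.287097, 5.806125)
θ=166°: h = r sin θ − e = 5.806125 − 8 = -2.193875
θ=166°: x = r cos θ + √(L² − h²) = -23.287097 + 116.979429 = 93.692332

θ=118°: 104.9867
θ=166°: 93.6923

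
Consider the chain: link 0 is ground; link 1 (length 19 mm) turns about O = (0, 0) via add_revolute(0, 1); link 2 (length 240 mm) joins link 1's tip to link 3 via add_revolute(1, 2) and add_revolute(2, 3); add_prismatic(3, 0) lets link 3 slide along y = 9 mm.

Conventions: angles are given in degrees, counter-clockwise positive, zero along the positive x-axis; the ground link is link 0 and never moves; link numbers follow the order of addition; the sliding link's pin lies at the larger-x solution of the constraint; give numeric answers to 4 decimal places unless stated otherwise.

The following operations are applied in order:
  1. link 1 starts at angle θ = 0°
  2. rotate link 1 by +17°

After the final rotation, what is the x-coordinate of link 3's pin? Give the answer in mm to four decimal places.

geometry: r = 19 mm, L = 240 mm, e = 9 mm; θ starts at 0°
rotate link 1 by +17°: θ ← 0° +17° = 17°
crank pin P = (r cos θ, r sin θ) = (18.169790, 5.555062)
h = r sin θ − e = 5.555062 − 9 = -3.444938
x = r cos θ + √(L² − h²) = 18.169790 + 239.975275 = 258.145065

258.1451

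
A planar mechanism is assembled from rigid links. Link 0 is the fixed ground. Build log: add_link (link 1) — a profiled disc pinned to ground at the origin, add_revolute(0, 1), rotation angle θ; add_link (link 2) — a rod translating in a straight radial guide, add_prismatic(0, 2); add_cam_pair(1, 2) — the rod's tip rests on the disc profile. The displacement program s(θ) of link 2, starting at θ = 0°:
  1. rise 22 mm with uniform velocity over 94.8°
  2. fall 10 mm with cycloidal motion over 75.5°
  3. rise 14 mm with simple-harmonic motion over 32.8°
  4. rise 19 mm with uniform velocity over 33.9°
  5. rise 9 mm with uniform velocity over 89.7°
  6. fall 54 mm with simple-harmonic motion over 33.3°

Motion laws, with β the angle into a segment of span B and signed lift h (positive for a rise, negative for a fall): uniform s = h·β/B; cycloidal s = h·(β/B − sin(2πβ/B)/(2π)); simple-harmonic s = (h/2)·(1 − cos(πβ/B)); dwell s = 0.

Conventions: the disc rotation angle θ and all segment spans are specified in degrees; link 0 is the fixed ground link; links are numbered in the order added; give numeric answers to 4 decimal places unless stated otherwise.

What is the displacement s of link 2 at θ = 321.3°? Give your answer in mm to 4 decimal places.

seg 1 [0°–94.8°] uniform, h=22: full span → s += 22 → s = 22.0000
seg 2 [94.8°–170.3°] cycloidal, h=-10: full span → s += -10 → s = 12.0000
seg 3 [170.3°–203.1°] simple-harmonic, h=14: full span → s += 14 → s = 26.0000
seg 4 [203.1°–237°] uniform, h=19: full span → s += 19 → s = 45.0000
seg 5 [237°–326.7°] uniform, h=9: θ=321.3° here. β=84.3, B=89.7. 9·84.3/89.7 = 8.4582 → s = 53.4582

53.4582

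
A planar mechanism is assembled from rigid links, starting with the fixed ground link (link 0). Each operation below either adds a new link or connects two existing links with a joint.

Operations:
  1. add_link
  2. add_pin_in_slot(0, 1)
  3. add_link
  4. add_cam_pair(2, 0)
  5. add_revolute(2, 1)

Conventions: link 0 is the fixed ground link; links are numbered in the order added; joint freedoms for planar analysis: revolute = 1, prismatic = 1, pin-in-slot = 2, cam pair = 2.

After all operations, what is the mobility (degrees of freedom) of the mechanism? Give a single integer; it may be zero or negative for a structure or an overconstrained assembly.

L=1 J1=0 J2=0
add link → L=2 J1=0 J2=0
PS@0,1 dof=2 J2 → L=2 J1=0 J2=1
add link → L=3 J1=0 J2=1
C@2,0 dof=2 J2 → L=3 J1=0 J2=2
R@2,1 dof=1 J1 → L=3 J1=1 J2=2
M=3(L−1)−2J1−J2=3·2−2·1−2=2

M = 2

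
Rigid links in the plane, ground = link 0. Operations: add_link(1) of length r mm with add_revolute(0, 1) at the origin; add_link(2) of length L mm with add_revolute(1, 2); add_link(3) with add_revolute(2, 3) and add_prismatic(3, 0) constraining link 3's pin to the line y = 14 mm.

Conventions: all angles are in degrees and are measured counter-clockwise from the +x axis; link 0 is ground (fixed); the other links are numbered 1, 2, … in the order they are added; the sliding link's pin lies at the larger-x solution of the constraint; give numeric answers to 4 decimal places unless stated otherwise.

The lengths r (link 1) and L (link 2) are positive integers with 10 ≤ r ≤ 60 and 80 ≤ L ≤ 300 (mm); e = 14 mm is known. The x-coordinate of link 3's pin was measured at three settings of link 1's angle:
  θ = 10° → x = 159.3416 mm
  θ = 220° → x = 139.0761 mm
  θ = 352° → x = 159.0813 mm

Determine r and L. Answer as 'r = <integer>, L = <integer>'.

constraint per measurement: (x − r cos θ)² + (r sin θ − e)² = L²
subtracting the θ₁ and θ₂ equations cancels the r² and L² terms:
r = (x₁² − x₂²) / (2[(x₁cos θ₁ + e sin θ₁) − (x₂cos θ₂ + e sin θ₂)]) = 11.0000 → r = 11
L² = (x₁ − r cos θ₁)² + (r sin θ₁ − e)² = 22201.0033 → L = 149.0000 → L = 149
check at θ₃=352°: x = 159.0813 (printed 159.0813) ✓

r = 11, L = 149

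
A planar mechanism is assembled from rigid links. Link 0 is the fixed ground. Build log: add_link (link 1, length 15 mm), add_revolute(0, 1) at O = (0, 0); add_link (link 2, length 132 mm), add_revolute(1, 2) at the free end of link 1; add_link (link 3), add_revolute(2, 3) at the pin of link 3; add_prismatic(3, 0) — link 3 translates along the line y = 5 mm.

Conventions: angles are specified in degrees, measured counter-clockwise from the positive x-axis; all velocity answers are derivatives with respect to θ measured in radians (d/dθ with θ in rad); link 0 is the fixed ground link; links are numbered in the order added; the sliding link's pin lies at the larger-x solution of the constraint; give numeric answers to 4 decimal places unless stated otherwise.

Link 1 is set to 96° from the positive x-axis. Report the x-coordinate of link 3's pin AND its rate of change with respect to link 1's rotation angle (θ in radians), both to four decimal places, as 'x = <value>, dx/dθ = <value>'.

geometry: r = 15 mm, L = 132 mm, e = 5 mm
crank pin P = (r cos θ, r sin θ) = (-1.567927, 14.917828)
h = r sin θ − e = 14.917828 − 5 = 9.917828
x = r cos θ + √(L² − h²) = -1.567927 + 131.626884 = 130.058957
dx/dθ = −r sin θ − h·r cos θ/√(L² − h²) (θ in radians; h = 9.917828) = -14.799688

x = 130.0590, dx/dθ = -14.7997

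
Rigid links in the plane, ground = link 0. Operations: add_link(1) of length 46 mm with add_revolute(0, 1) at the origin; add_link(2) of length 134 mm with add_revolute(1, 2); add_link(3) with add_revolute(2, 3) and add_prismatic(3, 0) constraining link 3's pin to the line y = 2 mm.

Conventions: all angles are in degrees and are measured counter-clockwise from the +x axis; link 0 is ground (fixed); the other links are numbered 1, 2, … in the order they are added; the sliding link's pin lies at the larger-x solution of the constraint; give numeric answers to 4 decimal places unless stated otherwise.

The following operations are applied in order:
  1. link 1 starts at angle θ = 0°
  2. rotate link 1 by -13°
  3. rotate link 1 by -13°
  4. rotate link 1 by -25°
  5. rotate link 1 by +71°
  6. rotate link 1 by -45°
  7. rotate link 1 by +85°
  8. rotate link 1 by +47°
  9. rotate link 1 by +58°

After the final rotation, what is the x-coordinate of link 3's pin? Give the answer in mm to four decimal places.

geometry: r = 46 mm, L = 134 mm, e = 2 mm; θ starts at 0°
rotate link 1 by -13°: θ ← 0° -13° = -13°
rotate link 1 by -13°: θ ← -13° -13° = -26°
rotate link 1 by -25°: θ ← -26° -25° = -51°
rotate link 1 by +71°: θ ← -51° +71° = 20°
rotate link 1 by -45°: θ ← 20° -45° = -25°
rotate link 1 by +85°: θ ← -25° +85° = 60°
rotate link 1 by +47°: θ ← 60° +47° = 107°
rotate link 1 by +58°: θ ← 107° +58° = 165°
crank pin P = (r cos θ, r sin θ) = (-44.432588, 11.905676)
h = r sin θ − e = 11.905676 − 2 = 9.905676
x = r cos θ + √(L² − h²) = -44.432588 + 133.633370 = 89.200782

89.2008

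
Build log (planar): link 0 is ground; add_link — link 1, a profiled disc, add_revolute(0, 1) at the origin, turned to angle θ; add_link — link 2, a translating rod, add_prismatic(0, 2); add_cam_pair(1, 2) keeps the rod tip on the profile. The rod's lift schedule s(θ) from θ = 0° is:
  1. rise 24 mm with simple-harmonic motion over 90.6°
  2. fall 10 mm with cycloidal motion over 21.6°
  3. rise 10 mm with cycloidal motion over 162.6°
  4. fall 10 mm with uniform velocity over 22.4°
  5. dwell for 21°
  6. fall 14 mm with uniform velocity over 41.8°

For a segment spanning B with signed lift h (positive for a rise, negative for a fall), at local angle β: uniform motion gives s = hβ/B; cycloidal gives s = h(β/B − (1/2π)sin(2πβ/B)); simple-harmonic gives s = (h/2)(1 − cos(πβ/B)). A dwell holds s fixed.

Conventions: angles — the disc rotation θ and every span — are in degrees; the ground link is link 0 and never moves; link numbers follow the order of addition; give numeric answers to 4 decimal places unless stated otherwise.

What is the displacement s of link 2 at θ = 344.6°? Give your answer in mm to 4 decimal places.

seg 1 [0°–90.6°] simple-harmonic, h=24: full span → s += 24 → s = 24.0000
seg 2 [90.6°–112.2°] cycloidal, h=-10: full span → s += -10 → s = 14.0000
seg 3 [112.2°–274.8°] cycloidal, h=10: full span → s += 10 → s = 24.0000
seg 4 [274.8°–297.2°] uniform, h=-10: full span → s += -10 → s = 14.0000
seg 5 [297.2°–318.2°] dwell: s stays 14.0000
seg 6 [318.2°–360°] uniform, h=-14: θ=344.6° here. β=26.4, B=41.8. -14·26.4/41.8 = -8.8421 → s = 5.1579

5.1579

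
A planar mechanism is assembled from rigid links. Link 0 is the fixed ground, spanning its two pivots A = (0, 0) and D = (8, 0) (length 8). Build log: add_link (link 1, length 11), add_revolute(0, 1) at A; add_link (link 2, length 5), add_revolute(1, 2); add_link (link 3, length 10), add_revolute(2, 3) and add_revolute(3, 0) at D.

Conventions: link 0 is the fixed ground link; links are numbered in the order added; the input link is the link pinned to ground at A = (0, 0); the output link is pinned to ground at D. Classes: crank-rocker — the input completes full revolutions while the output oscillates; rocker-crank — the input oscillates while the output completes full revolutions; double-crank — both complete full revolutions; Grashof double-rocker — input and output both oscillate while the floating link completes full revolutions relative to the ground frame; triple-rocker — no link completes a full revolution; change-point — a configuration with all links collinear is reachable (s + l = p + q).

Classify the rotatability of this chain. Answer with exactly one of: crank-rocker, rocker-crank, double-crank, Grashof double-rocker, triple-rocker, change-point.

lengths: ground=8, input=11, coupler=5, output=10
sorted: s=5 (shortest), l=11 (longest), p+q=18
s + l = 16 vs p + q = 18
s + l < p + q (Grashof) with shortest = coupler link → Grashof double-rocker

Grashof double-rocker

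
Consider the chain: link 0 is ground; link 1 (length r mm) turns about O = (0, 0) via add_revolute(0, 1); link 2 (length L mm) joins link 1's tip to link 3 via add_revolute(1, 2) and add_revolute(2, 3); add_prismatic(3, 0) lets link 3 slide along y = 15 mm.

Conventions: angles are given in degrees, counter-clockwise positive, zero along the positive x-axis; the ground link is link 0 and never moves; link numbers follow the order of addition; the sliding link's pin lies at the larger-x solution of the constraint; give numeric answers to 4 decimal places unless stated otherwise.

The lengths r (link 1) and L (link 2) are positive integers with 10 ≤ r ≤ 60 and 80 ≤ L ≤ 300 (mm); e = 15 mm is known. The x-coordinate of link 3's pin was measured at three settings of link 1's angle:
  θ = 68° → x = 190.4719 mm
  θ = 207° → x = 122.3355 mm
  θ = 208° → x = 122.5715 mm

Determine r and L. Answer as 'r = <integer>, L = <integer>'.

constraint per measurement: (x − r cos θ)² + (r sin θ − e)² = L²
subtracting the θ₁ and θ₂ equations cancels the r² and L² terms:
r = (x₁² − x₂²) / (2[(x₁cos θ₁ + e sin θ₁) − (x₂cos θ₂ + e sin θ₂)]) = 53.0000 → r = 53
L² = (x₁ − r cos θ₁)² + (r sin θ₁ − e)² = 30276.0072 → L = 174.0000 → L = 174
check at θ₃=208°: x = 122.5715 (printed 122.5715) ✓

r = 53, L = 174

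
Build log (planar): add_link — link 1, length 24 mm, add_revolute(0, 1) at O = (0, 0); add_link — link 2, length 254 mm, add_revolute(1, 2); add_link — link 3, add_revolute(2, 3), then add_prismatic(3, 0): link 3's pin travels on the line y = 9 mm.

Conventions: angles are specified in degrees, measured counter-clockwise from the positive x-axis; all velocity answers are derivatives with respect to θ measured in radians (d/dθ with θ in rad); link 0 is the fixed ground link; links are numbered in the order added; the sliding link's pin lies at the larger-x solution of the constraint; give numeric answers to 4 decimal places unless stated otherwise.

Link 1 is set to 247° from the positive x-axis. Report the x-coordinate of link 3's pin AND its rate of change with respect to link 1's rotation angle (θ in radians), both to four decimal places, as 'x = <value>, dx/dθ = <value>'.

geometry: r = 24 mm, L = 254 mm, e = 9 mm
crank pin P = (r cos θ, r sin θ) = (-9.377547, -22.092116)
h = r sin θ − e = -22.092116 − 9 = -31.092116
x = r cos θ + √(L² − h²) = -9.377547 + 252.089826 = 242.712279
dx/dθ = −r sin θ − h·r cos θ/√(L² − h²) (θ in radians; h = -31.092116) = 20.935514

x = 242.7123, dx/dθ = 20.9355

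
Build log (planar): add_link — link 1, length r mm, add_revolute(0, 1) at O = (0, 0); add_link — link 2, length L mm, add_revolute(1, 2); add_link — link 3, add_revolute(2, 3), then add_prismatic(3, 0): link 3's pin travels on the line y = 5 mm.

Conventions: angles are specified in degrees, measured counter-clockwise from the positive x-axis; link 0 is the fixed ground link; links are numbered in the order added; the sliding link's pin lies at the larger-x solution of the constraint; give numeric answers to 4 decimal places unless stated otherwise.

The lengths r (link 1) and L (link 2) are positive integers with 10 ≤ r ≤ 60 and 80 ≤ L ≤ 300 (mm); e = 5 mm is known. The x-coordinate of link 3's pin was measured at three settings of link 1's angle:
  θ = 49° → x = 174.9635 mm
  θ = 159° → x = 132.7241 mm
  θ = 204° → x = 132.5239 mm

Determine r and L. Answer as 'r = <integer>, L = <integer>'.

constraint per measurement: (x − r cos θ)² + (r sin θ − e)² = L²
subtracting the θ₁ and θ₂ equations cancels the r² and L² terms:
r = (x₁² − x₂²) / (2[(x₁cos θ₁ + e sin θ₁) − (x₂cos θ₂ + e sin θ₂)]) = 27.0000 → r = 27
L² = (x₁ − r cos θ₁)² + (r sin θ₁ − e)² = 24963.9900 → L = 158.0000 → L = 158
check at θ₃=204°: x = 132.5239 (printed 132.5239) ✓

r = 27, L = 158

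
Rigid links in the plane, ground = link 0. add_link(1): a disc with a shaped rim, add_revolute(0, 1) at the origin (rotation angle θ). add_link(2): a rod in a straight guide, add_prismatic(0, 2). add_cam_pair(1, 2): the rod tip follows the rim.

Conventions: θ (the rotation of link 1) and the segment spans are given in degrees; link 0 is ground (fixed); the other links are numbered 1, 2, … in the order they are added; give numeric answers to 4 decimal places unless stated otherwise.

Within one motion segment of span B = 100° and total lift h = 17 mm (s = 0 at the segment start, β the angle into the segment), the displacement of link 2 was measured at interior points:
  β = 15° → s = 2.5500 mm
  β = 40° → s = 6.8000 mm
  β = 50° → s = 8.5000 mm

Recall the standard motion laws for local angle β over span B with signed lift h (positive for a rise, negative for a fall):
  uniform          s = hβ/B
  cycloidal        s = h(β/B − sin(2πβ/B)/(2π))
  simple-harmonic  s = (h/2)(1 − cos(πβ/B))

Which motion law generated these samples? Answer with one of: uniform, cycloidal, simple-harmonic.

candidates at β/B = r: uniform s = h·r (linear in β); cycloidal s = h·(r − sin(2πr)/(2π)); simple-harmonic s = (h/2)(1 − cos(πr))
β=15°: printed 2.5500 | uniform 2.5500, cycloidal 0.3611, simple-harmonic 0.9264
β=40°: printed 6.8000 | uniform 6.8000, cycloidal 5.2097, simple-harmonic 5.8734
β=50°: printed 8.5000 | uniform 8.5000, cycloidal 8.5000, simple-harmonic 8.5000
only one law matches every sample → uniform

uniform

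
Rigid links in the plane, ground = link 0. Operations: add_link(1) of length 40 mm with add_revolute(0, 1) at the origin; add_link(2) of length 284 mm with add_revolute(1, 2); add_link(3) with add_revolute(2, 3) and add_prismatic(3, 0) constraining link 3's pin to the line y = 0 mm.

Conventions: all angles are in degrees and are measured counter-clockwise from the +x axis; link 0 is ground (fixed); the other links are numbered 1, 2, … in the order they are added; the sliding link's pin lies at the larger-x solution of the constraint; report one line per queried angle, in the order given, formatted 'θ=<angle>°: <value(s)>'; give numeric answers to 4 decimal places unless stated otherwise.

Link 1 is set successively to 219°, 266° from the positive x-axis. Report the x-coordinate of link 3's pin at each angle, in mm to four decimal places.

geometry: r = 40 mm, L = 284 mm, e = 0 mm
θ=219°: crank pin P = (r cos θ, r sin θ) = (-31.085838, -25.172816)
θ=219°: h = r sin θ − e = -25.172816 − 0 = -25.172816
θ=219°: x = r cos θ + √(L² − h²) = -31.085838 + 282.882183 = 251.796344
θ=266°: crank pin P = (r cos θ, r sin θ) = (-2.790259, -39.902562)
θ=266°: h = r sin θ − e = -39.902562 − 0 = -39.902562
θ=266°: x = r cos θ + √(L² − h²) = -2.790259 + 281.182833 = 278.392574

θ=219°: 251.7963
θ=266°: 278.3926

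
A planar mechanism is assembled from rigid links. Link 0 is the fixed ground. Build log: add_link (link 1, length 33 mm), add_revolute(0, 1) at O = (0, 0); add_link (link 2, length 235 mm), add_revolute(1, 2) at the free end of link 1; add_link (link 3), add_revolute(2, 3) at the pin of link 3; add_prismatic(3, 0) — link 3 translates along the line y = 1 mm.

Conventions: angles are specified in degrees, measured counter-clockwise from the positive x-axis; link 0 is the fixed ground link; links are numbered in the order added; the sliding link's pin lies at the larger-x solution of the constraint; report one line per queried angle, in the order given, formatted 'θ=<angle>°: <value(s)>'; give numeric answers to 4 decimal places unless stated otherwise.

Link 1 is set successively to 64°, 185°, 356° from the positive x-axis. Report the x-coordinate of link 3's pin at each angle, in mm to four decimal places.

geometry: r = 33 mm, L = 235 mm, e = 1 mm
θ=64°: crank pin P = (r cos θ, r sin θ) = (14.466248, 29.660204)
θ=64°: h = r sin θ − e = 29.660204 − 1 = 28.660204
θ=64°: x = r cos θ + √(L² − h²) = 14.466248 + 233.245778 = 247.712025
θ=185°: crank pin P = (r cos θ, r sin θ) = (-32.874425, -2.876140)
θ=185°: h = r sin θ − e = -2.876140 − 1 = -3.876140
θ=185°: x = r cos θ + √(L² − h²) = -32.874425 + 234.968031 = 202.093606
θ=356°: crank pin P = (r cos θ, r sin θ) = (32.919614, -2.301964)
θ=356°: h = r sin θ − e = -2.301964 − 1 = -3.301964
θ=356°: x = r cos θ + √(L² − h²) = 32.919614 + 234.976801 = 267.896415

θ=64°: 247.7120
θ=185°: 202.0936
θ=356°: 267.8964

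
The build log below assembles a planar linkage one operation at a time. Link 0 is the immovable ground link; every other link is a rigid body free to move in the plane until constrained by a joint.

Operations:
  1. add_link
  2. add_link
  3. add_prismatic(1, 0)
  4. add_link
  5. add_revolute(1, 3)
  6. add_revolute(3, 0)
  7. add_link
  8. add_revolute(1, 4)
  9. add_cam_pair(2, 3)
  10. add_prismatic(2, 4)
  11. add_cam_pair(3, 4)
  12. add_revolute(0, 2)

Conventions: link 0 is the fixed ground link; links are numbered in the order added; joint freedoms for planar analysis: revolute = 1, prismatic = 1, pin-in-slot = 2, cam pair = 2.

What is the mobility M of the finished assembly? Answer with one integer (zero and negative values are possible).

link 0 = ground. State L|J1|J2 = 1|0|0
+link1  2|0|0
+link2  3|0|0
P(1,0) f=1→J1  3|1|0
+link3  4|1|0
R(1,3) f=1→J1  4|2|0
R(3,0) f=1→J1  4|3|0
+link4  5|3|0
R(1,4) f=1→J1  5|4|0
C(2,3) f=2→J2  5|4|1
P(2,4) f=1→J1  5|5|1
C(3,4) f=2→J2  5|5|2
R(0,2) f=1→J1  5|6|2
M = 3(5−1)−2·6−2 = 12−12−2 = -2

M = -2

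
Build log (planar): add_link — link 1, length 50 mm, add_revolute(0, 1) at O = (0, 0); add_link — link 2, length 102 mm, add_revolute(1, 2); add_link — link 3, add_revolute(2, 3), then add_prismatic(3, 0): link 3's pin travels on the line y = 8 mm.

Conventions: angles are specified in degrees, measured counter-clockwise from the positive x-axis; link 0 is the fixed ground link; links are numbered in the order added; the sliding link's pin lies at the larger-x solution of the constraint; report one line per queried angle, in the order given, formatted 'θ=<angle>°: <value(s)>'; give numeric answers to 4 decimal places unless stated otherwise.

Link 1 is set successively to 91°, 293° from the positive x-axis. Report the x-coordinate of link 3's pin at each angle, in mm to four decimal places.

geometry: r = 50 mm, L = 102 mm, e = 8 mm
θ=91°: crank pin P = (r cos θ, r sin θ) = (-0.872620, 49.992385)
θ=91°: h = r sin θ − e = 49.992385 − 8 = 41.992385
θ=91°: x = r cos θ + √(L² − h²) = -0.872620 + 92.955041 = 92.082421
θ=293°: crank pin P = (r cos θ, r sin θ) = (19.536556, -46.025243)
θ=293°: h = r sin θ − e = -46.025243 − 8 = -54.025243
θ=293°: x = r cos θ + √(L² − h²) = 19.536556 + 86.517473 = 106.054030

θ=91°: 92.0824
θ=293°: 106.0540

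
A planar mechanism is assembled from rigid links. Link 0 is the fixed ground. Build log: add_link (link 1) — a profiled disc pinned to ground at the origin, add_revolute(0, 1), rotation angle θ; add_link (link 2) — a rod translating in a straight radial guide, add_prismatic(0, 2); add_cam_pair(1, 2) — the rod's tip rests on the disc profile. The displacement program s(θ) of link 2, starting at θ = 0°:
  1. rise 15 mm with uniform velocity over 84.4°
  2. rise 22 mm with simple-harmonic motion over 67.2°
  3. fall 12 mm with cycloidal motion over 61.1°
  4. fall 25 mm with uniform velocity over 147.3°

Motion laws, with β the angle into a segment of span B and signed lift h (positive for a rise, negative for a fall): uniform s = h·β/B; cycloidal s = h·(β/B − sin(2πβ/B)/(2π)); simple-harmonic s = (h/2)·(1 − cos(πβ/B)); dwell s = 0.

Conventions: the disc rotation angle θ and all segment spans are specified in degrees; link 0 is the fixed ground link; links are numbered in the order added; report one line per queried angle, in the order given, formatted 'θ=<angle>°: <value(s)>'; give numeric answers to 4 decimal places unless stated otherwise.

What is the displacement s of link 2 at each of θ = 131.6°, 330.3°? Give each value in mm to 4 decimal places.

seg 1 [0°–84.4°] uniform, h=15: full span → s += 15 → s = 15.0000
seg 2 [84.4°–151.6°] simple-harmonic, h=22: θ=131.6° here. β=47.2, B=67.2. 22/2·(1 − cos(π·0.7024)) = 17.5320 → s = 32.5320
seg 2 [84.4°–151.6°] simple-harmonic, h=22: full span → s += 22 → s = 37.0000
seg 3 [151.6°–212.7°] cycloidal, h=-12: full span → s += -12 → s = 25.0000
seg 4 [212.7°–360°] uniform, h=-25: θ=330.3° here. β=117.6, B=147.3. -25·117.6/147.3 = -19.9593 → s = 5.0407

θ=131.6°: 32.5320
θ=330.3°: 5.0407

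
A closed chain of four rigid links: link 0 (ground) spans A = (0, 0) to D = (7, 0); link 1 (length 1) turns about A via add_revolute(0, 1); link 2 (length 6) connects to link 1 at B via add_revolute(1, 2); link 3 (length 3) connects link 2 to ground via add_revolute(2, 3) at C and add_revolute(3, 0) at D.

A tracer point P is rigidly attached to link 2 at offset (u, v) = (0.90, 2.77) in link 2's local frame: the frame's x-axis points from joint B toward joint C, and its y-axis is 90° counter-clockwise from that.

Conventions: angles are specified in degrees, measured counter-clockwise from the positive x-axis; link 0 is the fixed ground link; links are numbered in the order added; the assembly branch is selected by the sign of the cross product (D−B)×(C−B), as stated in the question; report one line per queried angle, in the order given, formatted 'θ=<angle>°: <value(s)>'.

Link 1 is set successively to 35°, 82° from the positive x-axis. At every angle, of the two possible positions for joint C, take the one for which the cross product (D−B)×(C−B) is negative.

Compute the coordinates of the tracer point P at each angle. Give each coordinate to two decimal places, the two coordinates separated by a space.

A=(0,0), D=(7.00,0)
θ=35°: B = A + 1.00·(cos35°, sin35°) = (0.8192, 0.5736)
θ=35°: |BD| = 6.2074
θ=35°: circle(B,6.00) ∩ circle(D,3.00): a=5.2785, h=2.8526
θ=35°:   candidates: C₊=(6.3387,2.9262) cross=17.707; C₋=(5.8115,-2.7545) cross=-17.707
θ=35°:   branch - wants cross < 0 → take C=(5.8115,-2.7545) (cross=-17.707)
θ=35°: ex = (C−B)/|BC| = (0.8321,-0.5547); ey = (0.5547,0.8321)
θ=35°: P = B + 0.90·ex + 2.77·ey = (3.1045,2.3792)
θ=82°: B = A + 1.00·(cos82°, sin82°) = (0.1392, 0.9903)
θ=82°: |BD| = 6.9319
θ=82°: circle(B,6.00) ∩ circle(D,3.00): a=5.4135, h=2.5873
θ=82°:   candidates: C₊=(5.8667,2.7777) cross=17.935; C₋=(5.1275,-2.3439) cross=-17.935
θ=82°:   branch - wants cross < 0 → take C=(5.1275,-2.3439) (cross=-17.935)
θ=82°: ex = (C−B)/|BC| = (0.8314,-0.5557); ey = (0.5557,0.8314)
θ=82°: P = B + 0.90·ex + 2.77·ey = (2.4267,2.7931)

θ=35°: 3.10 2.38
θ=82°: 2.43 2.79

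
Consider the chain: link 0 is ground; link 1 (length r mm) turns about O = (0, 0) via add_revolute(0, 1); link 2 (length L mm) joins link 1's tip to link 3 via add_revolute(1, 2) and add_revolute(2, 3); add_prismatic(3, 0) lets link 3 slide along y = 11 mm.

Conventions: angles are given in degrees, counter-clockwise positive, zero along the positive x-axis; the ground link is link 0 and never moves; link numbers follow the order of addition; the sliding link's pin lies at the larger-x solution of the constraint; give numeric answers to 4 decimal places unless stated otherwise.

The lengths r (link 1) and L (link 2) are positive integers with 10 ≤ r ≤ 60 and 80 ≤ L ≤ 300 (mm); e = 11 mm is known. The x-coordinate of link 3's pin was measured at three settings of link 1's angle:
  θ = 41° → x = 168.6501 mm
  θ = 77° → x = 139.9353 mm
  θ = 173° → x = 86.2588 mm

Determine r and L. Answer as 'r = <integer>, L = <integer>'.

constraint per measurement: (x − r cos θ)² + (r sin θ − e)² = L²
subtracting the θ₁ and θ₂ equations cancels the r² and L² terms:
r = (x₁² − x₂²) / (2[(x₁cos θ₁ + e sin θ₁) − (x₂cos θ₂ + e sin θ₂)]) = 48.0000 → r = 48
L² = (x₁ − r cos θ₁)² + (r sin θ₁ − e)² = 17956.0007 → L = 134.0000 → L = 134
check at θ₃=173°: x = 86.2588 (printed 86.2588) ✓

r = 48, L = 134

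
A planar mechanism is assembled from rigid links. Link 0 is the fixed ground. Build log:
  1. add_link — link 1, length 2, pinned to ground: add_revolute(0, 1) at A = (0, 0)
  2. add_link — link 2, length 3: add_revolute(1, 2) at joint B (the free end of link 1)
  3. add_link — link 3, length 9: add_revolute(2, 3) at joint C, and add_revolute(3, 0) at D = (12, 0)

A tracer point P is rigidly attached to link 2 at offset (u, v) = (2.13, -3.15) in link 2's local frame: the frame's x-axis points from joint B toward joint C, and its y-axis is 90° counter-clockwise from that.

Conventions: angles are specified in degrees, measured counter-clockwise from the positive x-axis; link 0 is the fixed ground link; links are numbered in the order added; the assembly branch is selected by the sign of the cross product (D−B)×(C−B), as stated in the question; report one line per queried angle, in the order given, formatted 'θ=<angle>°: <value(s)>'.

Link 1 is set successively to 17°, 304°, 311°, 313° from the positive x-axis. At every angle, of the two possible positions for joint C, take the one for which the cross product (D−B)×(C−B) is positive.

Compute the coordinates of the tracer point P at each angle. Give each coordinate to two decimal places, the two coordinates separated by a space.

A=(0,0), D=(12.00,0)
θ=17°: B = A + 2.00·(cos17°, sin17°) = (1.9126, 0.5847)
θ=17°: |BD| = 10.1043
θ=17°: circle(B,3.00) ∩ circle(D,9.00): a=1.4893, h=2.6042
θ=17°:   candidates: C₊=(3.5502,3.0984) cross=26.314; C₋=(3.2487,-2.1013) cross=-26.314
θ=17°:   branch + wants cross > 0 → take C=(3.5502,3.0984) (cross=26.314)
θ=17°: ex = (C−B)/|BC| = (0.5458,0.8379); ey = (-0.8379,0.5458)
θ=17°: P = B + 2.13·ex + -3.15·ey = (5.7146,0.6500)
θ=304°: B = A + 2.00·(cos304°, sin304°) = (1.1184, -1.6581)
θ=304°: |BD| = 11.0072
θ=304°: circle(B,3.00) ∩ circle(D,9.00): a=2.2330, h=2.0034
θ=304°:   candidates: C₊=(3.0241,0.6588) cross=22.052; C₋=(3.6277,-3.3022) cross=-22.052
θ=304°:   branch + wants cross > 0 → take C=(3.0241,0.6588) (cross=22.052)
θ=304°: ex = (C−B)/|BC| = (0.6353,0.7723); ey = (-0.7723,0.6353)
θ=304°: P = B + 2.13·ex + -3.15·ey = (4.9042,-2.0141)
θ=311°: B = A + 2.00·(cos311°, sin311°) = (1.3121, -1.5094)
θ=311°: |BD| = 10.7939
θ=311°: circle(B,3.00) ∩ circle(D,9.00): a=2.0618, h=2.1792
θ=311°:   candidates: C₊=(3.0489,0.9367) cross=23.523; C₋=(3.6584,-3.3789) cross=-23.523
θ=311°:   branch + wants cross > 0 → take C=(3.0489,0.9367) (cross=23.523)
θ=311°: ex = (C−B)/|BC| = (0.5789,0.8154); ey = (-0.8154,0.5789)
θ=311°: P = B + 2.13·ex + -3.15·ey = (5.1137,-1.5963)
θ=313°: B = A + 2.00·(cos313°, sin313°) = (1.3640, -1.4627)
θ=313°: |BD| = 10.7361
θ=313°: circle(B,3.00) ∩ circle(D,9.00): a=2.0149, h=2.2227
θ=313°:   candidates: C₊=(3.0573,1.0137) cross=23.863; C₋=(3.6629,-3.3901) cross=-23.863
θ=313°:   branch + wants cross > 0 → take C=(3.0573,1.0137) (cross=23.863)
θ=313°: ex = (C−B)/|BC| = (0.5644,0.8255); ey = (-0.8255,0.5644)
θ=313°: P = B + 2.13·ex + -3.15·ey = (5.1665,-1.4824)

θ=17°: 5.71 0.65
θ=304°: 4.90 -2.01
θ=311°: 5.11 -1.60
θ=313°: 5.17 -1.48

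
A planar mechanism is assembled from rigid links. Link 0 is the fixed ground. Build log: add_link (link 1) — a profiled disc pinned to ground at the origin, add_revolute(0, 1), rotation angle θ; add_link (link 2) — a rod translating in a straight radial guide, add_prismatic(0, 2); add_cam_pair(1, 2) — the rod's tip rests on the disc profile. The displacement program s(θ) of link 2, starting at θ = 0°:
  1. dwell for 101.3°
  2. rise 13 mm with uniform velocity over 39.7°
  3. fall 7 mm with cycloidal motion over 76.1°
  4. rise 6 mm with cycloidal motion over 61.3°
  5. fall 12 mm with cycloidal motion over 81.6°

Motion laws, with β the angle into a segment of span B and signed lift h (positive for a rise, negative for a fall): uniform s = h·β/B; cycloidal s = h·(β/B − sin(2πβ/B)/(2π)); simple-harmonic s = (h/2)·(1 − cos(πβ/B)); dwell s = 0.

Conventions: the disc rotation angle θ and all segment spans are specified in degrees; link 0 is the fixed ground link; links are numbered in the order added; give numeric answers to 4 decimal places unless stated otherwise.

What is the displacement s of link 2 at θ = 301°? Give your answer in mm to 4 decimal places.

seg 1 [0°–101.3°] dwell: s stays 0.0000
seg 2 [101.3°–141°] uniform, h=13: full span → s += 13 → s = 13.0000
seg 3 [141°–217.1°] cycloidal, h=-7: full span → s += -7 → s = 6.0000
seg 4 [217.1°–278.4°] cycloidal, h=6: full span → s += 6 → s = 12.0000
seg 5 [278.4°–360°] cycloidal, h=-12: θ=301° here. β=22.6, B=81.6. -12·(0.2770 − sin(2π·0.2770)/(2π)) = -1.4410 → s = 10.5590

10.5590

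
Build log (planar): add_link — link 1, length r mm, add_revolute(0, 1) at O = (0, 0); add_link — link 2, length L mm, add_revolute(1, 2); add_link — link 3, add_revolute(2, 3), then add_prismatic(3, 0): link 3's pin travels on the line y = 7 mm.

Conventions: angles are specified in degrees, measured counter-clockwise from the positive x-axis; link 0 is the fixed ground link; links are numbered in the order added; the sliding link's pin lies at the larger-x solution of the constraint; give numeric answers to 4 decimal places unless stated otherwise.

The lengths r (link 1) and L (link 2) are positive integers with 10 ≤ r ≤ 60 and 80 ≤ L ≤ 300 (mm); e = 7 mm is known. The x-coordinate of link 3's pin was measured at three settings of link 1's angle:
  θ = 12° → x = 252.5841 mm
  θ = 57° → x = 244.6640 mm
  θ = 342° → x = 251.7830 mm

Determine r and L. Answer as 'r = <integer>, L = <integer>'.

constraint per measurement: (x − r cos θ)² + (r sin θ − e)² = L²
subtracting the θ₁ and θ₂ equations cancels the r² and L² terms:
r = (x₁² − x₂²) / (2[(x₁cos θ₁ + e sin θ₁) − (x₂cos θ₂ + e sin θ₂)]) = 18.0001 → r = 18
L² = (x₁ − r cos θ₁)² + (r sin θ₁ − e)² = 55225.0107 → L = 235.0000 → L = 235
check at θ₃=342°: x = 251.7830 (printed 251.7830) ✓

r = 18, L = 235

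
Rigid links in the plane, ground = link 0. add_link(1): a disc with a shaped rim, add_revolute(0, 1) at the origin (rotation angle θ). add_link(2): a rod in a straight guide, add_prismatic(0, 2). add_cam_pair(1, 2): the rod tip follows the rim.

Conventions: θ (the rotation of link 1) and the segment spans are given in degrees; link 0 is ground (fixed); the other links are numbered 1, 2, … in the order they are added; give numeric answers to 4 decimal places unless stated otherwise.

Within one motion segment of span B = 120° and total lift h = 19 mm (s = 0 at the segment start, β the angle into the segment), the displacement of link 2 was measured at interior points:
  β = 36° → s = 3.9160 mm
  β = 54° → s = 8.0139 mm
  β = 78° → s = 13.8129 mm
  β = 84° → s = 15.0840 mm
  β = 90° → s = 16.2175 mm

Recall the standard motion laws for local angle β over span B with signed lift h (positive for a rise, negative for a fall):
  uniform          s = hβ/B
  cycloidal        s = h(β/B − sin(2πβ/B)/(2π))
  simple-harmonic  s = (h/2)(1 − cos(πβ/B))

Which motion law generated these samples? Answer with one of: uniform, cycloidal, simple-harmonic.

candidates at β/B = r: uniform s = h·r (linear in β); cycloidal s = h·(r − sin(2πr)/(2π)); simple-harmonic s = (h/2)(1 − cos(πr))
β=36°: printed 3.9160 | uniform 5.7000, cycloidal 2.8241, simple-harmonic 3.9160
β=54°: printed 8.0139 | uniform 8.5500, cycloidal 7.6155, simple-harmonic 8.0139
β=78°: printed 13.8129 | uniform 12.3500, cycloidal 14.7964, simple-harmonic 13.8129
β=84°: printed 15.0840 | uniform 13.3000, cycloidal 16.1759, simple-harmonic 15.0840
β=90°: printed 16.2175 | uniform 14.2500, cycloidal 17.2739, simple-harmonic 16.2175
only one law matches every sample → simple-harmonic

simple-harmonic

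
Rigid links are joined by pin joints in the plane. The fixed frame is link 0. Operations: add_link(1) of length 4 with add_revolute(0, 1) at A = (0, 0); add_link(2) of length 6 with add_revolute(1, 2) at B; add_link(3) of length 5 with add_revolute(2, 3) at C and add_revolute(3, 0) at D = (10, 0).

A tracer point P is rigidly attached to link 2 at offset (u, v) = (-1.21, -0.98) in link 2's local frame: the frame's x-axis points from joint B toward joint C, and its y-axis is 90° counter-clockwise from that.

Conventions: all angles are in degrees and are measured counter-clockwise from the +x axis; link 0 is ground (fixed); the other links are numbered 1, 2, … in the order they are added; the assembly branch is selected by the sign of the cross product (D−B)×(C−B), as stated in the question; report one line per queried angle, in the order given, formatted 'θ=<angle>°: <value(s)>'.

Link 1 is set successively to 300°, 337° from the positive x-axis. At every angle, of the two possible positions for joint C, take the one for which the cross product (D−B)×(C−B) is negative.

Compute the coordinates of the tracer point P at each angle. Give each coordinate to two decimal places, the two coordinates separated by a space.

A=(0,0), D=(10.00,0)
θ=300°: B = A + 4.00·(cos300°, sin300°) = (2.0000, -3.4641)
θ=300°: |BD| = 8.7178
θ=300°: circle(B,6.00) ∩ circle(D,5.00): a=4.9898, h=3.3320
θ=300°:   candidates: C₊=(5.2550,1.5763) cross=29.047; C₋=(7.9029,-4.5390) cross=-29.047
θ=300°:   branch - wants cross < 0 → take C=(7.9029,-4.5390) (cross=-29.047)
θ=300°: ex = (C−B)/|BC| = (0.9838,-0.1791); ey = (0.1791,0.9838)
θ=300°: P = B + -1.21·ex + -0.98·ey = (0.6340,-4.2115)
θ=337°: B = A + 4.00·(cos337°, sin337°) = (3.6820, -1.5629)
θ=337°: |BD| = 6.5084
θ=337°: circle(B,6.00) ∩ circle(D,5.00): a=4.0993, h=4.3813
θ=337°:   candidates: C₊=(6.6092,3.6746) cross=28.516; C₋=(8.7135,-4.8316) cross=-28.516
θ=337°:   branch - wants cross < 0 → take C=(8.7135,-4.8316) (cross=-28.516)
θ=337°: ex = (C−B)/|BC| = (0.8386,-0.5448); ey = (0.5448,0.8386)
θ=337°: P = B + -1.21·ex + -0.98·ey = (2.1335,-1.7255)

θ=300°: 0.63 -4.21
θ=337°: 2.13 -1.73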